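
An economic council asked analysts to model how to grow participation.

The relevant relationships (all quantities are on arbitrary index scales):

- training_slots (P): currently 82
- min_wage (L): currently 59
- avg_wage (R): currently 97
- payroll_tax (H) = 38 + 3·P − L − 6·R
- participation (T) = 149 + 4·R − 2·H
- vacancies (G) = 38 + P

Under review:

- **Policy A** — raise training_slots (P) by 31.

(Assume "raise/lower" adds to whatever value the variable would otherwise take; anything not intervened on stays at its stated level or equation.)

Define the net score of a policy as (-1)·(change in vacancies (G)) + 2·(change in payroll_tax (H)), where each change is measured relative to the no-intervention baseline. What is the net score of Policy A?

155

Baseline:
  P = 82
  L = 59
  R = 97
  H = 38 + 3·82 − 59 − 6·97 = -357
  G = 38 + 82 = 120
Policy A (P + 31):
  P = 82 + 31 = 113
  L = 59
  R = 97
  H = 38 + 3·113 − 59 − 6·97 = -264
  G = 38 + 113 = 151
ΔG = 151 − 120 = 31; ΔH = -264 − (-357) = 93
Score = (-1)·31 + 2·93 = 155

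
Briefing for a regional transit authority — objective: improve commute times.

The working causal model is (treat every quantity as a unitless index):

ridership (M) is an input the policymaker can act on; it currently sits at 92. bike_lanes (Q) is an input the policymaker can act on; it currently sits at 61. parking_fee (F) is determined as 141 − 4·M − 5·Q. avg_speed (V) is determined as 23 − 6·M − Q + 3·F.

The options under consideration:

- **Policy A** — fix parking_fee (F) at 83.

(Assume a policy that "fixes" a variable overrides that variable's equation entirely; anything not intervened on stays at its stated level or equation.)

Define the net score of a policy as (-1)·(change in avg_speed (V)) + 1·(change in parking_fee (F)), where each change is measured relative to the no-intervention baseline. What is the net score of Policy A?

-1230

Baseline:
  M = 92
  Q = 61
  F = 141 − 4·92 − 5·61 = -532
  V = 23 − 6·92 − 61 + 3·(-532) = -2186
Policy A (F := 83):
  M = 92
  Q = 61
  F = 83
  V = 23 − 6·92 − 61 + 3·83 = -341
ΔV = -341 − (-2186) = 1845; ΔF = 83 − (-532) = 615
Score = (-1)·1845 + 1·615 = -1230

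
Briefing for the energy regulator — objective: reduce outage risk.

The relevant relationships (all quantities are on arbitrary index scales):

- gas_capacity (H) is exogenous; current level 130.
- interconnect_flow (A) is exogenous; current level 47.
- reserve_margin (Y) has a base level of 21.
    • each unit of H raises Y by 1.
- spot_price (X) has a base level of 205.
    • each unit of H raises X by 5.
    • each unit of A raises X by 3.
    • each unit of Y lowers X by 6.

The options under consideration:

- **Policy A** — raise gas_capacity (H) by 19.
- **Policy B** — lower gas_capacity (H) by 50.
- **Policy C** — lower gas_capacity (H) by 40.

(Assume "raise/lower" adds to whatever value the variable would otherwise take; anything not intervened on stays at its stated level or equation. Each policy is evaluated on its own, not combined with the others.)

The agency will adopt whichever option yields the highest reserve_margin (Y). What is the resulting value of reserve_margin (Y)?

Policy A (H + 19):
  H = 130 + 19 = 149
  Y = 21 + 149 = 170
Policy B (H − 50):
  H = 130 − 50 = 80
  Y = 21 + 80 = 101
Policy C (H − 40):
  H = 130 − 40 = 90
  Y = 21 + 90 = 111
Comparing — Policy A: Y=170, Policy B: Y=101, Policy C: Y=111. Highest is 170 (Policy A).

170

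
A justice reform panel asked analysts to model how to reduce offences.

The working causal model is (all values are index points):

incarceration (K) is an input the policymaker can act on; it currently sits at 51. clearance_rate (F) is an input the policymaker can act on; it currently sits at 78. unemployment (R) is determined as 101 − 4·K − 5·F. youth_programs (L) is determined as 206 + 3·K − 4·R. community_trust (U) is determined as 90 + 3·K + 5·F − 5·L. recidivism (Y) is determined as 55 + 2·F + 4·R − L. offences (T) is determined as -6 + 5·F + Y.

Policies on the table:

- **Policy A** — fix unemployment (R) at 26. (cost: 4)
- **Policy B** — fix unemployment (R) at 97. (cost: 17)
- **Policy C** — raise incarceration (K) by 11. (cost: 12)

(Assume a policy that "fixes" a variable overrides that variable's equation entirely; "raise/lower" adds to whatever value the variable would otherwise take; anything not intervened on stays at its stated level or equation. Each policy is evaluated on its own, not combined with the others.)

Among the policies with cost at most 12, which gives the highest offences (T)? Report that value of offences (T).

Policy A (R := 26):
  K = 51
  F = 78
  R = 26
  L = 206 + 3·51 − 4·26 = 255
  Y = 55 + 2·78 + 4·26 − 255 = 60
  T = -6 + 5·78 + 60 = 444
Policy C (K + 11):
  K = 51 + 11 = 62
  F = 78
  R = 101 − 4·62 − 5·78 = -537
  L = 206 + 3·62 − 4·(-537) = 2540
  Y = 55 + 2·78 + 4·(-537) − 2540 = -4477
  T = -6 + 5·78 + (-4477) = -4093
Comparing — Policy A: T=444, Policy C: T=-4093. Highest is 444 (Policy A).

444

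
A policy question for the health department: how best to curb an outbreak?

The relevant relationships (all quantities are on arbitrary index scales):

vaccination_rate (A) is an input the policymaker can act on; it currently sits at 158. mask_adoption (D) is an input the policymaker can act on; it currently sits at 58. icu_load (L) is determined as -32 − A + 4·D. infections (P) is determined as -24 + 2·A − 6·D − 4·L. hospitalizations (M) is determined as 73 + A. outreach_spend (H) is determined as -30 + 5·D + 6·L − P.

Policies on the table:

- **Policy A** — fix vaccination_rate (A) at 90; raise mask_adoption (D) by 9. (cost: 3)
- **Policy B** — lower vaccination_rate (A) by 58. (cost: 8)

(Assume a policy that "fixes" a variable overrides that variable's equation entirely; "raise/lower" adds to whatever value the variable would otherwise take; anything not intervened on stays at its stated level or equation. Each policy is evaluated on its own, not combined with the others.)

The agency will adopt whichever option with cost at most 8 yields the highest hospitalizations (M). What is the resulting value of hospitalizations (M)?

Policy A (A := 90, D + 9):
  A = 90
  M = 73 + 90 = 163
Policy B (A − 58):
  A = 158 − 58 = 100
  M = 73 + 100 = 173
Comparing — Policy A: M=163, Policy B: M=173. Highest is 173 (Policy B).

173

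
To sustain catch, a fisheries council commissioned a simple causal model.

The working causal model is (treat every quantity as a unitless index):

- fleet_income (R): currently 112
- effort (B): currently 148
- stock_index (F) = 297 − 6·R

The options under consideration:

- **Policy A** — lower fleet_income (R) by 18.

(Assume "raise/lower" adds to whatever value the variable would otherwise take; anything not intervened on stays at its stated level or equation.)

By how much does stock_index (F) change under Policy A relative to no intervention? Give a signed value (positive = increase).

Baseline:
  R = 112
  F = 297 − 6·112 = -375
Policy A (R − 18):
  R = 112 − 18 = 94
  F = 297 − 6·94 = -267
Change in F: -267 − (-375) = 108

108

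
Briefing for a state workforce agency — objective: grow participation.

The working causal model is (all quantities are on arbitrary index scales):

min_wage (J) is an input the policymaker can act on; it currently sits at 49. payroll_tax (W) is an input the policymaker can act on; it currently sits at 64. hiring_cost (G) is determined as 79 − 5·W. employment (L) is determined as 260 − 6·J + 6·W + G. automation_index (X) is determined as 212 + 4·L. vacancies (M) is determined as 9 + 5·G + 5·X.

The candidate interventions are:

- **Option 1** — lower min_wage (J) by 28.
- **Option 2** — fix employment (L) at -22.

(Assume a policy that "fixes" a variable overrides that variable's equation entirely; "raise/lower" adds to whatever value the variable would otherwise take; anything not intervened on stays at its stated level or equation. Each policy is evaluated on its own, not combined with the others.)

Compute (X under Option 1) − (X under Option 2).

1196

Option 1 (J − 28):
  J = 49 − 28 = 21
  W = 64
  G = 79 − 5·64 = -241
  L = 260 − 6·21 + 6·64 + (-241) = 277
  X = 212 + 4·277 = 1320
Option 2 (L := -22):
  J = 49
  W = 64
  G = 79 − 5·64 = -241
  L = -22
  X = 212 + 4·(-22) = 124
X: 1320 − 124 = 1196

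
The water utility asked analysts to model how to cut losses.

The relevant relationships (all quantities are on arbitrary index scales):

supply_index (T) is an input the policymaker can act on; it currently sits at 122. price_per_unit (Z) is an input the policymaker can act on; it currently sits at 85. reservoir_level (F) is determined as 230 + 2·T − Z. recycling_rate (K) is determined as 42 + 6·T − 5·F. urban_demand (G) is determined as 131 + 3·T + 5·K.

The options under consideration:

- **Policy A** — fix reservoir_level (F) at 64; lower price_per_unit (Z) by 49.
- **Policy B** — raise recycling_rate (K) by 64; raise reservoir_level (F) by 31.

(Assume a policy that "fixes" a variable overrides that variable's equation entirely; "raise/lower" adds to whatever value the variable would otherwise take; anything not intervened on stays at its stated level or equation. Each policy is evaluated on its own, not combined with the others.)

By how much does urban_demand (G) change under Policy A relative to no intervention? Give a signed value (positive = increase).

8125

Baseline:
  T = 122
  Z = 85
  F = 230 + 2·122 − 85 = 389
  K = 42 + 6·122 − 5·389 = -1171
  G = 131 + 3·122 + 5·(-1171) = -5358
Policy A (F := 64, Z − 49):
  T = 122
  Z = 85 − 49 = 36
  F = 64
  K = 42 + 6·122 − 5·64 = 454
  G = 131 + 3·122 + 5·454 = 2767
Change in G: 2767 − (-5358) = 8125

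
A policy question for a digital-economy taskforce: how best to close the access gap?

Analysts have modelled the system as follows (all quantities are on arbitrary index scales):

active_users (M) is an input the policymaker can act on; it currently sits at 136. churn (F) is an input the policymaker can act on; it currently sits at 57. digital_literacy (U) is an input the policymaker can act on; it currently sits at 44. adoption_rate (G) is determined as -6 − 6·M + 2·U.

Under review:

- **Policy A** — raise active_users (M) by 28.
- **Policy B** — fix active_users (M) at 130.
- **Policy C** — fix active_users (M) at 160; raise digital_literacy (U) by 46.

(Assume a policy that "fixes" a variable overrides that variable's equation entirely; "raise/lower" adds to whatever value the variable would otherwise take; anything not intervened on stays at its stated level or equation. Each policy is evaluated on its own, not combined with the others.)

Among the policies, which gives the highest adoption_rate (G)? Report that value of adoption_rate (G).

-698

Policy A (M + 28):
  M = 136 + 28 = 164
  U = 44
  G = -6 − 6·164 + 2·44 = -902
Policy B (M := 130):
  M = 130
  U = 44
  G = -6 − 6·130 + 2·44 = -698
Policy C (M := 160, U + 46):
  M = 160
  U = 44 + 46 = 90
  G = -6 − 6·160 + 2·90 = -786
Comparing — Policy A: G=-902, Policy B: G=-698, Policy C: G=-786. Highest is -698 (Policy B).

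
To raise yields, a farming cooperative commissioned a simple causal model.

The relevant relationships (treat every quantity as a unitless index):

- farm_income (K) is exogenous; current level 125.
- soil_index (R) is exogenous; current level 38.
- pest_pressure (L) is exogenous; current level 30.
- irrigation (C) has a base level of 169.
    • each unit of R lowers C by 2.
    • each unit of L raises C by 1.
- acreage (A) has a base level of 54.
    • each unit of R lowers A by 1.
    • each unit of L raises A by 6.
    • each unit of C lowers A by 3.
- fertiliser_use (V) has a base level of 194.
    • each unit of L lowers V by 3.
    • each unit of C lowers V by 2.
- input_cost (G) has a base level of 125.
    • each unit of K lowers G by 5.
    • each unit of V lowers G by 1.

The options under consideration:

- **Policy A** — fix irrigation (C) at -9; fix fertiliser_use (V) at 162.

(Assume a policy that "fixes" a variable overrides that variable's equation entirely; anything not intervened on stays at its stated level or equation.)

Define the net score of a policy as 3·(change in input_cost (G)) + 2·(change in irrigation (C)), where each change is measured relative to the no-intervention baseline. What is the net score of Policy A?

Baseline:
  K = 125
  R = 38
  L = 30
  C = 169 − 2·38 + 30 = 123
  V = 194 − 3·30 − 2·123 = -142
  G = 125 − 5·125 − (-142) = -358
Policy A (C := -9, V := 162):
  K = 125
  R = 38
  L = 30
  C = -9
  V = 162
  G = 125 − 5·125 − 162 = -662
ΔG = -662 − (-358) = -304; ΔC = -9 − 123 = -132
Score = 3·(-304) + 2·(-132) = -1176

-1176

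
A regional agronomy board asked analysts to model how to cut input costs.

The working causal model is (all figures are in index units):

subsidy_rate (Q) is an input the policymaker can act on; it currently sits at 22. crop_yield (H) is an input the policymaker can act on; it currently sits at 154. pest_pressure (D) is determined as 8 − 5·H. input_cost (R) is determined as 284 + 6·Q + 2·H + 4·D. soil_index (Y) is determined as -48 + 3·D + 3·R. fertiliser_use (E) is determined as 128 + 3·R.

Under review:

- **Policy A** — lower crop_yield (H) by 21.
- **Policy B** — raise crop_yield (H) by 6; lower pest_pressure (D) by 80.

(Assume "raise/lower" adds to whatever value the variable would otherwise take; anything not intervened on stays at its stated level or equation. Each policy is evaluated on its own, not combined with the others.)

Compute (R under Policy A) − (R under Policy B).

806

Policy A (H − 21):
  Q = 22
  H = 154 − 21 = 133
  D = 8 − 5·133 = -657
  R = 284 + 6·22 + 2·133 + 4·(-657) = -1946
Policy B (H + 6, D − 80):
  Q = 22
  H = 154 + 6 = 160
  D = 8 − 5·160 (−80 from intervention) = -872
  R = 284 + 6·22 + 2·160 + 4·(-872) = -2752
R: -1946 − (-2752) = 806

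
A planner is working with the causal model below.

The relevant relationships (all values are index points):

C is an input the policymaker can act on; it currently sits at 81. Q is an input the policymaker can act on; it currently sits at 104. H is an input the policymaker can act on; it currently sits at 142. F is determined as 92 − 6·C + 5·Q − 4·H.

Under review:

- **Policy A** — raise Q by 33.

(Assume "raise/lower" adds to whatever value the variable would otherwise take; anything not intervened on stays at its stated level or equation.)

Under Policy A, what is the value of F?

-277

Policy A (Q + 33):
  C = 81
  Q = 104 + 33 = 137
  H = 142
  F = 92 − 6·81 + 5·137 − 4·142 = -277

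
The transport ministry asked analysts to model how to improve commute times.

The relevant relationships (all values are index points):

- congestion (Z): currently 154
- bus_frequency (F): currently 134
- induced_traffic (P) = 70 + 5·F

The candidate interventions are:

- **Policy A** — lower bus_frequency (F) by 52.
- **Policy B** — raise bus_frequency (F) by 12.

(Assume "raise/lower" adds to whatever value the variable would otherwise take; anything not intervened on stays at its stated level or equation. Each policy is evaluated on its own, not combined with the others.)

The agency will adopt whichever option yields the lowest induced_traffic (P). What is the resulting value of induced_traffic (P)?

Policy A (F − 52):
  F = 134 − 52 = 82
  P = 70 + 5·82 = 480
Policy B (F + 12):
  F = 134 + 12 = 146
  P = 70 + 5·146 = 800
Comparing — Policy A: P=480, Policy B: P=800. Lowest is 480 (Policy A).

480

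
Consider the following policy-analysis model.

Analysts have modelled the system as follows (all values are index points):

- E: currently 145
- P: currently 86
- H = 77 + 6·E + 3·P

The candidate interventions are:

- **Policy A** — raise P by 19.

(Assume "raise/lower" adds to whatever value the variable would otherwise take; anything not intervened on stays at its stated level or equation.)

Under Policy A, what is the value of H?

Policy A (P + 19):
  E = 145
  P = 86 + 19 = 105
  H = 77 + 6·145 + 3·105 = 1262

1262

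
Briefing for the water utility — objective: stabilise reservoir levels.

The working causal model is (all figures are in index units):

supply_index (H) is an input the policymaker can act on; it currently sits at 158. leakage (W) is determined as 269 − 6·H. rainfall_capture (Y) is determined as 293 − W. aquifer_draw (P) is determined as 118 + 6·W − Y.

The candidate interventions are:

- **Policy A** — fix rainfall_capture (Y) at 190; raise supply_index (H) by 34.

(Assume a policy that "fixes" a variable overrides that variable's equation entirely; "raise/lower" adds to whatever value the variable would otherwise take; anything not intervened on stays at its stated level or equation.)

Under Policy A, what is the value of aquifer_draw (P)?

-5370

Policy A (Y := 190, H + 34):
  H = 158 + 34 = 192
  W = 269 − 6·192 = -883
  Y = 190
  P = 118 + 6·(-883) − 190 = -5370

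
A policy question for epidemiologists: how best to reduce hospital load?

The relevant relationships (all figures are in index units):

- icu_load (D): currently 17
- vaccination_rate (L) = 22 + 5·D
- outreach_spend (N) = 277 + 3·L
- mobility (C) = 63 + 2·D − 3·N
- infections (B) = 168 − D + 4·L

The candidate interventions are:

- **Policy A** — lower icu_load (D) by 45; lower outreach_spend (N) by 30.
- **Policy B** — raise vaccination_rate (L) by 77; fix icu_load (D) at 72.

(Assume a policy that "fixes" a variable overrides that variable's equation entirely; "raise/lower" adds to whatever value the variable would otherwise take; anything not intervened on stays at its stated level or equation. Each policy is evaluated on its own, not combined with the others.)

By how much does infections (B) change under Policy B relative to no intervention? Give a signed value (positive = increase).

Baseline:
  D = 17
  L = 22 + 5·17 = 107
  B = 168 − 17 + 4·107 = 579
Policy B (L + 77, D := 72):
  D = 72
  L = 22 + 5·72 (+77 from intervention) = 459
  B = 168 − 72 + 4·459 = 1932
Change in B: 1932 − 579 = 1353

1353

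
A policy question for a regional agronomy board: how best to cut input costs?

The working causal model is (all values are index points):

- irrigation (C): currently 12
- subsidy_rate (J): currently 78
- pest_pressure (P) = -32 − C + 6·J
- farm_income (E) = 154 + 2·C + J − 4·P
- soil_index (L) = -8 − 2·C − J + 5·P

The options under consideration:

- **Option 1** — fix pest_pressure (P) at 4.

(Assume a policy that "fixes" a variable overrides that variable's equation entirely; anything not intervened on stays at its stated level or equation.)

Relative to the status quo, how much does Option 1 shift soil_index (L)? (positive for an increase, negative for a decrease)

Baseline:
  C = 12
  J = 78
  P = -32 − 12 + 6·78 = 424
  L = -8 − 2·12 − 78 + 5·424 = 2010
Option 1 (P := 4):
  C = 12
  J = 78
  P = 4
  L = -8 − 2·12 − 78 + 5·4 = -90
Change in L: -90 − 2010 = -2100

-2100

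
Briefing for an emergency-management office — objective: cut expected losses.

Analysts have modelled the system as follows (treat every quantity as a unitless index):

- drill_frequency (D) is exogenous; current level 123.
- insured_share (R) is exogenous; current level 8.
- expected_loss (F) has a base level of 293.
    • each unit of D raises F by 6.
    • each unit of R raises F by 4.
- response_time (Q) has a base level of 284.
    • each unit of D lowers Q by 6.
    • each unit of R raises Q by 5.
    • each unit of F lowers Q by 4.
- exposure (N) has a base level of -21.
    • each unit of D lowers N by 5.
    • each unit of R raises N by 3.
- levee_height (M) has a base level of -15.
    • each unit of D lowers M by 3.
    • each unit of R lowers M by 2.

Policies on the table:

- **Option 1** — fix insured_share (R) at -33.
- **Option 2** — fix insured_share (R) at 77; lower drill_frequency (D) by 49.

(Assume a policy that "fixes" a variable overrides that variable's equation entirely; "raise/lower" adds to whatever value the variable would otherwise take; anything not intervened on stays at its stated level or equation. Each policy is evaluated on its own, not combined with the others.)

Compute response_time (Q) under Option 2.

-3955

Option 2 (R := 77, D − 49):
  D = 123 − 49 = 74
  R = 77
  F = 293 + 6·74 + 4·77 = 1045
  Q = 284 − 6·74 + 5·77 − 4·1045 = -3955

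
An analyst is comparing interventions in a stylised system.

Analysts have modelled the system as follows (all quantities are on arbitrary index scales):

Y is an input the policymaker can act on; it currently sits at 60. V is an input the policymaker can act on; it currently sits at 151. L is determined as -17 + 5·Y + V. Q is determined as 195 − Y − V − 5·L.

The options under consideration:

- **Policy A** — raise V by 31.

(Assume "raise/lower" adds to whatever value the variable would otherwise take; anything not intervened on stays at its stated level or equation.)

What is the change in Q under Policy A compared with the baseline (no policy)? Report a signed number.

-186

Baseline:
  Y = 60
  V = 151
  L = -17 + 5·60 + 151 = 434
  Q = 195 − 60 − 151 − 5·434 = -2186
Policy A (V + 31):
  Y = 60
  V = 151 + 31 = 182
  L = -17 + 5·60 + 182 = 465
  Q = 195 − 60 − 182 − 5·465 = -2372
Change in Q: -2372 − (-2186) = -186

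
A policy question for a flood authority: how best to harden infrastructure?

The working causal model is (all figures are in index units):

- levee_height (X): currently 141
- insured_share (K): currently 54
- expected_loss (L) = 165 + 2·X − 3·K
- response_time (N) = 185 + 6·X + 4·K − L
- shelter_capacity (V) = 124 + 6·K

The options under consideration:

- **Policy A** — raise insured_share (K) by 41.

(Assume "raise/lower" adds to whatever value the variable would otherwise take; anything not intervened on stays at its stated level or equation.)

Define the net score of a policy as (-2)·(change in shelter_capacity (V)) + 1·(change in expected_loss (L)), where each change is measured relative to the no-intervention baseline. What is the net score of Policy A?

-615

Baseline:
  X = 141
  K = 54
  L = 165 + 2·141 − 3·54 = 285
  V = 124 + 6·54 = 448
Policy A (K + 41):
  X = 141
  K = 54 + 41 = 95
  L = 165 + 2·141 − 3·95 = 162
  V = 124 + 6·95 = 694
ΔV = 694 − 448 = 246; ΔL = 162 − 285 = -123
Score = (-2)·246 + 1·(-123) = -615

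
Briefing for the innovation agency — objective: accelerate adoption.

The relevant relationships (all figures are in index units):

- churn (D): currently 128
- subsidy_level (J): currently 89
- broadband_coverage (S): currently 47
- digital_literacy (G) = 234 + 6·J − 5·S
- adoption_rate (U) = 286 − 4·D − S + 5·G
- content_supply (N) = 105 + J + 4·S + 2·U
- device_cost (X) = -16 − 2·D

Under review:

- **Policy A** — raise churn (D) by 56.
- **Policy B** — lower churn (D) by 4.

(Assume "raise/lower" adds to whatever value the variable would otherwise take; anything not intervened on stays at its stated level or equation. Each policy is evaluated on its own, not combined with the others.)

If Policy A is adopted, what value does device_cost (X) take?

-384

Policy A (D + 56):
  D = 128 + 56 = 184
  X = -16 − 2·184 = -384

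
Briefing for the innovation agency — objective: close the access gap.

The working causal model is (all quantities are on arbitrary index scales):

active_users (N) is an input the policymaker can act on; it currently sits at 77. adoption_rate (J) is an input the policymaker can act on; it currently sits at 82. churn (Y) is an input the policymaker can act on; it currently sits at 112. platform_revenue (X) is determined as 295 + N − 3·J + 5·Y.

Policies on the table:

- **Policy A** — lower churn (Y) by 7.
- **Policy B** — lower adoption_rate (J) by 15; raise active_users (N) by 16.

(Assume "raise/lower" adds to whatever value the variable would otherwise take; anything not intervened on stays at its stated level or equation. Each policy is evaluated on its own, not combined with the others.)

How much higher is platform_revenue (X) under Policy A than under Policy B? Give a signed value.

Policy A (Y − 7):
  N = 77
  J = 82
  Y = 112 − 7 = 105
  X = 295 + 77 − 3·82 + 5·105 = 651
Policy B (J − 15, N + 16):
  N = 77 + 16 = 93
  J = 82 − 15 = 67
  Y = 112
  X = 295 + 93 − 3·67 + 5·112 = 747
X: 651 − 747 = -96

-96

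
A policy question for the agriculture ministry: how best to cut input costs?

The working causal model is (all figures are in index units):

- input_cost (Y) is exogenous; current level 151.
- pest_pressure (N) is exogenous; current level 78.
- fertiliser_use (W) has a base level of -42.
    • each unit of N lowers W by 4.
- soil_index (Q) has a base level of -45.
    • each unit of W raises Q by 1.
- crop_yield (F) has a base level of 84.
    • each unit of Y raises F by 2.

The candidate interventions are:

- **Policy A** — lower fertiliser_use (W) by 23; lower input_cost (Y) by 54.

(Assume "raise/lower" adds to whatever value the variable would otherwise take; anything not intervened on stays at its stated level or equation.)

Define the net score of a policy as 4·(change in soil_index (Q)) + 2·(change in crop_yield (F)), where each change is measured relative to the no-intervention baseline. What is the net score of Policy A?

-308

Baseline:
  Y = 151
  N = 78
  W = -42 − 4·78 = -354
  Q = -45 + (-354) = -399
  F = 84 + 2·151 = 386
Policy A (W − 23, Y − 54):
  Y = 151 − 54 = 97
  N = 78
  W = -42 − 4·78 (−23 from intervention) = -377
  Q = -45 + (-377) = -422
  F = 84 + 2·97 = 278
ΔQ = -422 − (-399) = -23; ΔF = 278 − 386 = -108
Score = 4·(-23) + 2·(-108) = -308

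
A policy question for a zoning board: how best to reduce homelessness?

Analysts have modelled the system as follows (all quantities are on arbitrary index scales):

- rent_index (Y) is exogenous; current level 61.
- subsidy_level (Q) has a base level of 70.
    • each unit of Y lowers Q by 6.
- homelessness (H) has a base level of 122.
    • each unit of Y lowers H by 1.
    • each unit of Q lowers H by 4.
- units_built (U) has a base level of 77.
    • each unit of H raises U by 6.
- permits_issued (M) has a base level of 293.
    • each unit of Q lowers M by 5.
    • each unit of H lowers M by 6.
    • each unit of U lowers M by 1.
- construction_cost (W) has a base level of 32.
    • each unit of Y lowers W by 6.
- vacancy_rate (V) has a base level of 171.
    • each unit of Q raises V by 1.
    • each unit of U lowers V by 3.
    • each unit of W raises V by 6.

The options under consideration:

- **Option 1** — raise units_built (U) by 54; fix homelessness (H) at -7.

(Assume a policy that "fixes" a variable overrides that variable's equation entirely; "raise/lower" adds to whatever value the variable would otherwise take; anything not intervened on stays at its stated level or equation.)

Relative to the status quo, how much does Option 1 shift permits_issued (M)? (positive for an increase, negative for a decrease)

14970

Baseline:
  Y = 61
  Q = 70 − 6·61 = -296
  H = 122 − 61 − 4·(-296) = 1245
  U = 77 + 6·1245 = 7547
  M = 293 − 5·(-296) − 6·1245 − 7547 = -13244
Option 1 (U + 54, H := -7):
  Y = 61
  Q = 70 − 6·61 = -296
  H = -7
  U = 77 + 6·(-7) (+54 from intervention) = 89
  M = 293 − 5·(-296) − 6·(-7) − 89 = 1726
Change in M: 1726 − (-13244) = 14970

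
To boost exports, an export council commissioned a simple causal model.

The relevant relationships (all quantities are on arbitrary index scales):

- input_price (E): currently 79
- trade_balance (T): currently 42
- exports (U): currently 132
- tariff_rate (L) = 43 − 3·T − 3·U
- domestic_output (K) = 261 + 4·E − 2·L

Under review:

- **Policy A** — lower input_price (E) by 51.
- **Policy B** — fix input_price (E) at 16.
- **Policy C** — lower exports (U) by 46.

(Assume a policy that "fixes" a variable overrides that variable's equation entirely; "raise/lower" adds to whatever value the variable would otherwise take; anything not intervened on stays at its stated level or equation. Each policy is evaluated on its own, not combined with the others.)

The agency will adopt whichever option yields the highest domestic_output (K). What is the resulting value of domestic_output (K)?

Policy A (E − 51):
  E = 79 − 51 = 28
  T = 42
  U = 132
  L = 43 − 3·42 − 3·132 = -479
  K = 261 + 4·28 − 2·(-479) = 1331
Policy B (E := 16):
  E = 16
  T = 42
  U = 132
  L = 43 − 3·42 − 3·132 = -479
  K = 261 + 4·16 − 2·(-479) = 1283
Policy C (U − 46):
  E = 79
  T = 42
  U = 132 − 46 = 86
  L = 43 − 3·42 − 3·86 = -341
  K = 261 + 4·79 − 2·(-341) = 1259
Comparing — Policy A: K=1331, Policy B: K=1283, Policy C: K=1259. Highest is 1331 (Policy A).

1331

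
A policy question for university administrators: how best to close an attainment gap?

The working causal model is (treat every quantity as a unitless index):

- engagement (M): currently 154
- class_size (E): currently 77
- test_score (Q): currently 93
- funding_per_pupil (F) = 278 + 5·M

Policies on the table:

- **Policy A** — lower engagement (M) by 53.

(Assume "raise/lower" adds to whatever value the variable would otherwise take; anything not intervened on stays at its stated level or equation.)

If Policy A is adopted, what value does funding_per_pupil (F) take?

Policy A (M − 53):
  M = 154 − 53 = 101
  F = 278 + 5·101 = 783

783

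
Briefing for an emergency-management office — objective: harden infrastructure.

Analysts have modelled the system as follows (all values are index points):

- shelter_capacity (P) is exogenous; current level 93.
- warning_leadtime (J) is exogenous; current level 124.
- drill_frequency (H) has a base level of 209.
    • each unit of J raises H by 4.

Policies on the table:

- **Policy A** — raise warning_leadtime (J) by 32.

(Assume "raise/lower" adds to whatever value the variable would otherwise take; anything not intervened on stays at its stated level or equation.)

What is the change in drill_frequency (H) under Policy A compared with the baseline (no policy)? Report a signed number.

128

Baseline:
  J = 124
  H = 209 + 4·124 = 705
Policy A (J + 32):
  J = 124 + 32 = 156
  H = 209 + 4·156 = 833
Change in H: 833 − 705 = 128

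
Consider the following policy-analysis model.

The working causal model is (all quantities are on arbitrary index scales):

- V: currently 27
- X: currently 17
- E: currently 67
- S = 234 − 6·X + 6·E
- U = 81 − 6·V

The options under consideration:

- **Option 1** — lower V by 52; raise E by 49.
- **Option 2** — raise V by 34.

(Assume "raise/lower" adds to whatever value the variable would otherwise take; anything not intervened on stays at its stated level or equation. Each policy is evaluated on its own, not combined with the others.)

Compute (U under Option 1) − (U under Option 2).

Option 1 (V − 52, E + 49):
  V = 27 − 52 = -25
  U = 81 − 6·(-25) = 231
Option 2 (V + 34):
  V = 27 + 34 = 61
  U = 81 − 6·61 = -285
U: 231 − (-285) = 516

516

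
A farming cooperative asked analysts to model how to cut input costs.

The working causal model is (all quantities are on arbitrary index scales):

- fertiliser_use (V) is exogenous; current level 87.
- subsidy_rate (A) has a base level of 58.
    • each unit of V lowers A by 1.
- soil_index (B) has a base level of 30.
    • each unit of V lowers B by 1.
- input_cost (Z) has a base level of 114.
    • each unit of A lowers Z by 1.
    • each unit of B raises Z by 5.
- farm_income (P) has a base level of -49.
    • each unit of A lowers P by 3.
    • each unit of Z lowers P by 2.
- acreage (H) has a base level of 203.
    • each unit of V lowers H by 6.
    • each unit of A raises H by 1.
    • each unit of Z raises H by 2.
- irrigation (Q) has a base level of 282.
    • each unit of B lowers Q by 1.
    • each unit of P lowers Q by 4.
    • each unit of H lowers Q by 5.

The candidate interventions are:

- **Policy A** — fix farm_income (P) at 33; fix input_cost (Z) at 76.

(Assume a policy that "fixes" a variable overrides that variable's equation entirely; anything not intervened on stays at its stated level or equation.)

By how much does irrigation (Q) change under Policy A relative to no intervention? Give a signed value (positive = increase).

Baseline:
  V = 87
  A = 58 − 87 = -29
  B = 30 − 87 = -57
  Z = 114 − (-29) + 5·(-57) = -142
  P = -49 − 3·(-29) − 2·(-142) = 322
  H = 203 − 6·87 + (-29) + 2·(-142) = -632
  Q = 282 − (-57) − 4·322 − 5·(-632) = 2211
Policy A (P := 33, Z := 76):
  V = 87
  A = 58 − 87 = -29
  B = 30 − 87 = -57
  Z = 76
  P = 33
  H = 203 − 6·87 + (-29) + 2·76 = -196
  Q = 282 − (-57) − 4·33 − 5·(-196) = 1187
Change in Q: 1187 − 2211 = -1024

-1024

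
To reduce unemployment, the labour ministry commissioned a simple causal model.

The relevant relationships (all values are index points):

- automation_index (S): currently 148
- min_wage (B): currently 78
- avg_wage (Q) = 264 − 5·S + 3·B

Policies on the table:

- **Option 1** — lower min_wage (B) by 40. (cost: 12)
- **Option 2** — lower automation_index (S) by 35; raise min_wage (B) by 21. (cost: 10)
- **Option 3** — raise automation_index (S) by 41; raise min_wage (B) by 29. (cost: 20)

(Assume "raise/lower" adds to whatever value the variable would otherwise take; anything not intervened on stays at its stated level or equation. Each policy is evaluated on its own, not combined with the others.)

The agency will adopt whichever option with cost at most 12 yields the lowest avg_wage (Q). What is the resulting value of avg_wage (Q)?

Option 1 (B − 40):
  S = 148
  B = 78 − 40 = 38
  Q = 264 − 5·148 + 3·38 = -362
Option 2 (S − 35, B + 21):
  S = 148 − 35 = 113
  B = 78 + 21 = 99
  Q = 264 − 5·113 + 3·99 = -4
Comparing — Option 1: Q=-362, Option 2: Q=-4. Lowest is -362 (Option 1).

-362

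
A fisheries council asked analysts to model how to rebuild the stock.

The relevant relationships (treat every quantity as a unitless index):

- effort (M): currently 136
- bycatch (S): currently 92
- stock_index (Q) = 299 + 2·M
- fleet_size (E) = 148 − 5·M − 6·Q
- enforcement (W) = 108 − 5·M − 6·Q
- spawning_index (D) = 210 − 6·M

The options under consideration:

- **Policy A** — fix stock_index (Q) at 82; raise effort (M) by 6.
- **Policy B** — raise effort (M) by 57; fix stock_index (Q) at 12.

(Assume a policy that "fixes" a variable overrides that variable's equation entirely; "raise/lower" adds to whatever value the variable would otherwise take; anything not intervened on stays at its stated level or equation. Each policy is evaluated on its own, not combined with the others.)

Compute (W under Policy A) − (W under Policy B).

Policy A (Q := 82, M + 6):
  M = 136 + 6 = 142
  Q = 82
  W = 108 − 5·142 − 6·82 = -1094
Policy B (M + 57, Q := 12):
  M = 136 + 57 = 193
  Q = 12
  W = 108 − 5·193 − 6·12 = -929
W: -1094 − (-929) = -165

-165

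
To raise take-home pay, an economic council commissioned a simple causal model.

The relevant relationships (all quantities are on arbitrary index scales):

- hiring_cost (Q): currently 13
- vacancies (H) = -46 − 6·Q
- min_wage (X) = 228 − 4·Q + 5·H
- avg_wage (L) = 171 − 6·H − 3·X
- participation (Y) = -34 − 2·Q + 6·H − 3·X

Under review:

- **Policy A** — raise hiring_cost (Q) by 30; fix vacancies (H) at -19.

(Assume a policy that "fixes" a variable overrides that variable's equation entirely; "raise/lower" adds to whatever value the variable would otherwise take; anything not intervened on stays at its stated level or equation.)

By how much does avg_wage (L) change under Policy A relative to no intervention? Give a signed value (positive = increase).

-1845

Baseline:
  Q = 13
  H = -46 − 6·13 = -124
  X = 228 − 4·13 + 5·(-124) = -444
  L = 171 − 6·(-124) − 3·(-444) = 2247
Policy A (Q + 30, H := -19):
  Q = 13 + 30 = 43
  H = -19
  X = 228 − 4·43 + 5·(-19) = -39
  L = 171 − 6·(-19) − 3·(-39) = 402
Change in L: 402 − 2247 = -1845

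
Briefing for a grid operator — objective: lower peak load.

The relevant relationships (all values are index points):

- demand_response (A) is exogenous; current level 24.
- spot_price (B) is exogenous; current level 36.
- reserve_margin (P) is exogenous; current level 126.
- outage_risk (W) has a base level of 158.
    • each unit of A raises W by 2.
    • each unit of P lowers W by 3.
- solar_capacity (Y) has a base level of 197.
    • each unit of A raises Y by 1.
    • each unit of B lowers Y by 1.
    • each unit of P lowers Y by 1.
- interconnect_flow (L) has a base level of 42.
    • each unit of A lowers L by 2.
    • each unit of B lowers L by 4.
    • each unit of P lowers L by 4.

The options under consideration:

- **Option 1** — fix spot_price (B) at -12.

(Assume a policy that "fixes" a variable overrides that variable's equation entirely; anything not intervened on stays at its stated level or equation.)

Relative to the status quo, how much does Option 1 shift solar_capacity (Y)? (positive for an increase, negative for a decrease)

48

Baseline:
  A = 24
  B = 36
  P = 126
  Y = 197 + 24 − 36 − 126 = 59
Option 1 (B := -12):
  A = 24
  B = -12
  P = 126
  Y = 197 + 24 − (-12) − 126 = 107
Change in Y: 107 − 59 = 48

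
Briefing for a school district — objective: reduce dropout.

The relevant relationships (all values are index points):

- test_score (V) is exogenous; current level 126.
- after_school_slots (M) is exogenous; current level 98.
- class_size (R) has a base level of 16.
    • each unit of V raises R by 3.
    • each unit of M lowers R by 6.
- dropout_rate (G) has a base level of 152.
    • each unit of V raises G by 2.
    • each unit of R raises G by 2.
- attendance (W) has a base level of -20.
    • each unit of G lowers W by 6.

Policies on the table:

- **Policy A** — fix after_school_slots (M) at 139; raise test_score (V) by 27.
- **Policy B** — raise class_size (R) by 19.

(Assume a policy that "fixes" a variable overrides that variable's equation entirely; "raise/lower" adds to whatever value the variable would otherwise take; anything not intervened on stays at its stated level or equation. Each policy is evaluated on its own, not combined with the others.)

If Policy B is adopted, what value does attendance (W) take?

Policy B (R + 19):
  V = 126
  M = 98
  R = 16 + 3·126 − 6·98 (+19 from intervention) = -175
  G = 152 + 2·126 + 2·(-175) = 54
  W = -20 − 6·54 = -344

-344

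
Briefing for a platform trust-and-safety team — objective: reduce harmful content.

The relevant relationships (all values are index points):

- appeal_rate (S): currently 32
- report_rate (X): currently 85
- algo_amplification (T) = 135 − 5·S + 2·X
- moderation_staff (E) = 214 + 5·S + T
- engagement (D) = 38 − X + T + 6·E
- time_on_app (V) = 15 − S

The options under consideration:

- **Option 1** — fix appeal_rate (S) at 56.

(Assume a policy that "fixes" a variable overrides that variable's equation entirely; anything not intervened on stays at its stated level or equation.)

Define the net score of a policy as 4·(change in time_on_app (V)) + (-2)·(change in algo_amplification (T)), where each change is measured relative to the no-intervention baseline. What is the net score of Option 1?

144

Baseline:
  S = 32
  X = 85
  T = 135 − 5·32 + 2·85 = 145
  V = 15 − 32 = -17
Option 1 (S := 56):
  S = 56
  X = 85
  T = 135 − 5·56 + 2·85 = 25
  V = 15 − 56 = -41
ΔV = -41 − (-17) = -24; ΔT = 25 − 145 = -120
Score = 4·(-24) + (-2)·(-120) = 144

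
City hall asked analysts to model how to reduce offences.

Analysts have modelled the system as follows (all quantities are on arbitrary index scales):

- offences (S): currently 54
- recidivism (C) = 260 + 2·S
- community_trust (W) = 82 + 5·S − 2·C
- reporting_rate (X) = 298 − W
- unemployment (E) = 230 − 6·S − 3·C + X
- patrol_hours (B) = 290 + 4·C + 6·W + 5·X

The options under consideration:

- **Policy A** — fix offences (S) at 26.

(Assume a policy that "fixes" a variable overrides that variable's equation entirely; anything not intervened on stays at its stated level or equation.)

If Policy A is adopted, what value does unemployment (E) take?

Policy A (S := 26):
  S = 26
  C = 260 + 2·26 = 312
  W = 82 + 5·26 − 2·312 = -412
  X = 298 − (-412) = 710
  E = 230 − 6·26 − 3·312 + 710 = -152

-152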